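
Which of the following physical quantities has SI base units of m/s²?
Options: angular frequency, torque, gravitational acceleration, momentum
Checking the SI base units of each option:
  angular frequency (ω = 2πf): 1/s  ✗
  torque (τ = Fr): kg·m²/s²  ✗
  gravitational acceleration (g = GM/r²): m/s²  ✓ matches
  momentum (p = mv): kg·m/s  ✗

Only gravitational acceleration has units m/s².

Answer: gravitational acceleration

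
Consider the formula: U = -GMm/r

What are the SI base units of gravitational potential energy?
Units of each symbol in U = -GMm/r:
  G (gravitational constant): m³/(kg·s²)
  M (mass): kg
  m (mass): kg
  r (distance): m  → in the denominator, contributes 1/m
  The minus sign does not affect the units.

Multiplying the contributions: [m³/(kg·s²)] · [kg] · [kg] · [1/m]
Adding exponents of each base unit: kg: 1, m: 2, s: -2
SI base units of gravitational potential energy: kg·m²/s²

Answer: kg·m²/s²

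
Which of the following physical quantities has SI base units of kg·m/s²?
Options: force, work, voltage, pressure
Checking the SI base units of each option:
  force (F = ma): kg·m/s²  ✓ matches
  work (W = Fd): kg·m²/s²  ✗
  voltage (V = IR): kg·m²/(s³·A)  ✗
  pressure (P = F/A): kg/(m·s²)  ✗

Only force has units kg·m/s².

Answer: force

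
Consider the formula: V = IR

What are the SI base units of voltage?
Units of each symbol in V = IR:
  I (current): A
  R (resistance, in ohms): kg·m²/(s³·A²)

Multiplying the contributions: [A] · [kg·m²/(s³·A²)]
Adding exponents of each base unit: kg: 1, m: 2, s: -3, A: -1
SI base units of voltage: kg·m²/(s³·A)

Answer: kg·m²/(s³·A)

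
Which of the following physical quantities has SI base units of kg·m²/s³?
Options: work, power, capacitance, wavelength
Checking the SI base units of each option:
  work (W = Fd): kg·m²/s²  ✗
  power (P = W/t): kg·m²/s³  ✓ matches
  capacitance (C = Q/V): s⁴·A²/(kg·m²)  ✗
  wavelength (λ = v/f): m  ✗

Only power has units kg·m²/s³.

Answer: power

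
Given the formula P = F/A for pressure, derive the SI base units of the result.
Units of each symbol in P = F/A:
  F (force): kg·m/s²
  A (area): m²  → in the denominator, contributes 1/m²

Multiplying the contributions: [kg·m/s²] · [1/m²]
Adding exponents of each base unit: kg: 1, m: -1, s: -2
SI base units of pressure: kg/(m·s²)

Answer: kg/(m·s²)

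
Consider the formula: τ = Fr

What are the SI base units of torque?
Units of each symbol in τ = Fr:
  F (force): kg·m/s²
  r (lever arm): m

Multiplying the contributions: [kg·m/s²] · [m]
Adding exponents of each base unit: kg: 1, m: 2, s: -2
SI base units of torque: kg·m²/s²

Answer: kg·m²/s²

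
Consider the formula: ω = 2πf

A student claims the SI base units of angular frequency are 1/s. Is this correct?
Units of each symbol in ω = 2πf:
  f (frequency): 1/s
  The factor 2π is dimensionless.

Multiplying the contributions: [1/s]
Adding exponents of each base unit: s: -1
SI base units of angular frequency: 1/s

The claimed units 1/s match the derived units, so the claim is correct.

Answer: Yes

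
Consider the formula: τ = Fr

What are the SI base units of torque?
Units of each symbol in τ = Fr:
  F (force): kg·m/s²
  r (lever arm): m

Multiplying the contributions: [kg·m/s²] · [m]
Adding exponents of each base unit: kg: 1, m: 2, s: -2
SI base units of torque: kg·m²/s²

Answer: kg·m²/s²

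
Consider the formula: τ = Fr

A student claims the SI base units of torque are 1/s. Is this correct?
Units of each symbol in τ = Fr:
  F (force): kg·m/s²
  r (lever arm): m

Multiplying the contributions: [kg·m/s²] · [m]
Adding exponents of each base unit: kg: 1, m: 2, s: -2
SI base units of torque: kg·m²/s²

The claimed units 1/s (exponents s: -1) do not match the derived units kg·m²/s² (exponents kg: 1, m: 2, s: -2), so the claim is incorrect.

Answer: No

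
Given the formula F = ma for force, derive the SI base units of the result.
Units of each symbol in F = ma:
  m (mass): kg
  a (acceleration): m/s²

Multiplying the contributions: [kg] · [m/s²]
Adding exponents of each base unit: kg: 1, m: 1, s: -2
SI base units of force: kg·m/s²

Answer: kg·m/s²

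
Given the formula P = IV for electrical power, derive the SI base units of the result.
Units of each symbol in P = IV:
  I (current): A
  V (voltage, in volts): kg·m²/(s³·A)

Multiplying the contributions: [A] · [kg·m²/(s³·A)]
Adding exponents of each base unit: kg: 1, m: 2, s: -3
SI base units of electrical power: kg·m²/s³

Answer: kg·m²/s³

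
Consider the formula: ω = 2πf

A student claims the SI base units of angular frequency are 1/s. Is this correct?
Units of each symbol in ω = 2πf:
  f (frequency): 1/s
  The factor 2π is dimensionless.

Multiplying the contributions: [1/s]
Adding exponents of each base unit: s: -1
SI base units of angular frequency: 1/s

The claimed units 1/s match the derived units, so the claim is correct.

Answer: Yes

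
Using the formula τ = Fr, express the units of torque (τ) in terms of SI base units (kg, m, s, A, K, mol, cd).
Units of each symbol in τ = Fr:
  F (force): kg·m/s²
  r (lever arm): m

Multiplying the contributions: [kg·m/s²] · [m]
Adding exponents of each base unit: kg: 1, m: 2, s: -2
SI base units of torque: kg·m²/s²

Answer: kg·m²/s²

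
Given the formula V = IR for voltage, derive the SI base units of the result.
Units of each symbol in V = IR:
  I (current): A
  R (resistance, in ohms): kg·m²/(s³·A²)

Multiplying the contributions: [A] · [kg·m²/(s³·A²)]
Adding exponents of each base unit: kg: 1, m: 2, s: -3, A: -1
SI base units of voltage: kg·m²/(s³·A)

Answer: kg·m²/(s³·A)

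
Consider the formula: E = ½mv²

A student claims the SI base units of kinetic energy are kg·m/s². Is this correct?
Units of each symbol in E = ½mv²:
  m (mass): kg
  v (speed): m/s  → to the power 2, contributes m²/s²
  The factor ½ is dimensionless.

Multiplying the contributions: [kg] · [m²/s²]
Adding exponents of each base unit: kg: 1, m: 2, s: -2
SI base units of kinetic energy: kg·m²/s²

The claimed units kg·m/s² (exponents kg: 1, m: 1, s: -2) do not match the derived units kg·m²/s² (exponents kg: 1, m: 2, s: -2), so the claim is incorrect.

Answer: No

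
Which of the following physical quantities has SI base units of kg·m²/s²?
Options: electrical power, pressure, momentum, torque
Checking the SI base units of each option:
  electrical power (P = IV): kg·m²/s³  ✗
  pressure (P = F/A): kg/(m·s²)  ✗
  momentum (p = mv): kg·m/s  ✗
  torque (τ = Fr): kg·m²/s²  ✓ matches

Only torque has units kg·m²/s².

Answer: torque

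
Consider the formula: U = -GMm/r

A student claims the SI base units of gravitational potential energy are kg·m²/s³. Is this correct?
Units of each symbol in U = -GMm/r:
  G (gravitational constant): m³/(kg·s²)
  M (mass): kg
  m (mass): kg
  r (distance): m  → in the denominator, contributes 1/m
  The minus sign does not affect the units.

Multiplying the contributions: [m³/(kg·s²)] · [kg] · [kg] · [1/m]
Adding exponents of each base unit: kg: 1, m: 2, s: -2
SI base units of gravitational potential energy: kg·m²/s²

The claimed units kg·m²/s³ (exponents kg: 1, m: 2, s: -3) do not match the derived units kg·m²/s² (exponents kg: 1, m: 2, s: -2), so the claim is incorrect.

Answer: No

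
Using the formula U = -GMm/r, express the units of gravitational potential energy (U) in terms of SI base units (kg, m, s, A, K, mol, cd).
Units of each symbol in U = -GMm/r:
  G (gravitational constant): m³/(kg·s²)
  M (mass): kg
  m (mass): kg
  r (distance): m  → in the denominator, contributes 1/m
  The minus sign does not affect the units.

Multiplying the contributions: [m³/(kg·s²)] · [kg] · [kg] · [1/m]
Adding exponents of each base unit: kg: 1, m: 2, s: -2
SI base units of gravitational potential energy: kg·m²/s²

Answer: kg·m²/s²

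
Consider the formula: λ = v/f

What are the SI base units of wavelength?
Units of each symbol in λ = v/f:
  v (wave speed): m/s
  f (frequency): 1/s  → in the denominator, contributes s

Multiplying the contributions: [m/s] · [s]
Adding exponents of each base unit: m: 1
SI base units of wavelength: m

Answer: m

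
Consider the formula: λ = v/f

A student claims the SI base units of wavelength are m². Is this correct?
Units of each symbol in λ = v/f:
  v (wave speed): m/s
  f (frequency): 1/s  → in the denominator, contributes s

Multiplying the contributions: [m/s] · [s]
Adding exponents of each base unit: m: 1
SI base units of wavelength: m

The claimed units m² (exponents m: 2) do not match the derived units m (exponents m: 1), so the claim is incorrect.

Answer: No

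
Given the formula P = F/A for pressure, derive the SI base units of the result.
Units of each symbol in P = F/A:
  F (force): kg·m/s²
  A (area): m²  → in the denominator, contributes 1/m²

Multiplying the contributions: [kg·m/s²] · [1/m²]
Adding exponents of each base unit: kg: 1, m: -1, s: -2
SI base units of pressure: kg/(m·s²)

Answer: kg/(m·s²)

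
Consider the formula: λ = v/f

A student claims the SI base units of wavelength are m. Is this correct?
Units of each symbol in λ = v/f:
  v (wave speed): m/s
  f (frequency): 1/s  → in the denominator, contributes s

Multiplying the contributions: [m/s] · [s]
Adding exponents of each base unit: m: 1
SI base units of wavelength: m

The claimed units m match the derived units, so the claim is correct.

Answer: Yes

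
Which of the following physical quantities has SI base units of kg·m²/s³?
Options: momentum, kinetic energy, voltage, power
Checking the SI base units of each option:
  momentum (p = mv): kg·m/s  ✗
  kinetic energy (E = ½mv²): kg·m²/s²  ✗
  voltage (V = IR): kg·m²/(s³·A)  ✗
  power (P = W/t): kg·m²/s³  ✓ matches

Only power has units kg·m²/s³.

Answer: power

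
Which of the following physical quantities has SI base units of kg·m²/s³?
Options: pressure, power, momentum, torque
Checking the SI base units of each option:
  pressure (P = F/A): kg/(m·s²)  ✗
  power (P = W/t): kg·m²/s³  ✓ matches
  momentum (p = mv): kg·m/s  ✗
  torque (τ = Fr): kg·m²/s²  ✗

Only power has units kg·m²/s³.

Answer: power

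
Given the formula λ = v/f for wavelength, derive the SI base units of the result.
Units of each symbol in λ = v/f:
  v (wave speed): m/s
  f (frequency): 1/s  → in the denominator, contributes s

Multiplying the contributions: [m/s] · [s]
Adding exponents of each base unit: m: 1
SI base units of wavelength: m

Answer: m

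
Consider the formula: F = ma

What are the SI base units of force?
Units of each symbol in F = ma:
  m (mass): kg
  a (acceleration): m/s²

Multiplying the contributions: [kg] · [m/s²]
Adding exponents of each base unit: kg: 1, m: 1, s: -2
SI base units of force: kg·m/s²

Answer: kg·m/s²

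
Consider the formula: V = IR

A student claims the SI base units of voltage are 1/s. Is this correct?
Units of each symbol in V = IR:
  I (current): A
  R (resistance, in ohms): kg·m²/(s³·A²)

Multiplying the contributions: [A] · [kg·m²/(s³·A²)]
Adding exponents of each base unit: kg: 1, m: 2, s: -3, A: -1
SI base units of voltage: kg·m²/(s³·A)

The claimed units 1/s (exponents s: -1) do not match the derived units kg·m²/(s³·A) (exponents kg: 1, m: 2, s: -3, A: -1), so the claim is incorrect.

Answer: No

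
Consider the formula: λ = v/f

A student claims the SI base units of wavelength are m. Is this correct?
Units of each symbol in λ = v/f:
  v (wave speed): m/s
  f (frequency): 1/s  → in the denominator, contributes s

Multiplying the contributions: [m/s] · [s]
Adding exponents of each base unit: m: 1
SI base units of wavelength: m

The claimed units m match the derived units, so the claim is correct.

Answer: Yes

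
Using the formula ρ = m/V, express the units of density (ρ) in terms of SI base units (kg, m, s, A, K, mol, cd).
Units of each symbol in ρ = m/V:
  m (mass): kg
  V (volume): m³  → in the denominator, contributes 1/m³

Multiplying the contributions: [kg] · [1/m³]
Adding exponents of each base unit: kg: 1, m: -3
SI base units of density: kg/m³

Answer: kg/m³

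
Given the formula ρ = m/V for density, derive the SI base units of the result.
Units of each symbol in ρ = m/V:
  m (mass): kg
  V (volume): m³  → in the denominator, contributes 1/m³

Multiplying the contributions: [kg] · [1/m³]
Adding exponents of each base unit: kg: 1, m: -3
SI base units of density: kg/m³

Answer: kg/m³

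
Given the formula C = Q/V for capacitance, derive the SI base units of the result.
Units of each symbol in C = Q/V:
  Q (charge, in coulombs): s·A
  V (voltage, in volts): kg·m²/(s³·A)  → in the denominator, contributes s³·A/(kg·m²)

Multiplying the contributions: [s·A] · [s³·A/(kg·m²)]
Adding exponents of each base unit: kg: -1, m: -2, s: 4, A: 2
SI base units of capacitance: s⁴·A²/(kg·m²)

Answer: s⁴·A²/(kg·m²)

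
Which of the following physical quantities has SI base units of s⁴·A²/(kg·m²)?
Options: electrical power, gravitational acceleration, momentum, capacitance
Checking the SI base units of each option:
  electrical power (P = IV): kg·m²/s³  ✗
  gravitational acceleration (g = GM/r²): m/s²  ✗
  momentum (p = mv): kg·m/s  ✗
  capacitance (C = Q/V): s⁴·A²/(kg·m²)  ✓ matches

Only capacitance has units s⁴·A²/(kg·m²).

Answer: capacitance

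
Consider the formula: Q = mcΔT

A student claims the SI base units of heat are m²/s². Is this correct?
Units of each symbol in Q = mcΔT:
  m (mass): kg
  c (specific heat capacity, in J/(kg·K)): m²/(s²·K)
  ΔT (temperature change): K

Multiplying the contributions: [kg] · [m²/(s²·K)] · [K]
Adding exponents of each base unit: kg: 1, m: 2, s: -2
SI base units of heat: kg·m²/s²

The claimed units m²/s² (exponents m: 2, s: -2) do not match the derived units kg·m²/s² (exponents kg: 1, m: 2, s: -2), so the claim is incorrect.

Answer: No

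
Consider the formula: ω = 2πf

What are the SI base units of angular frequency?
Units of each symbol in ω = 2πf:
  f (frequency): 1/s
  The factor 2π is dimensionless.

Multiplying the contributions: [1/s]
Adding exponents of each base unit: s: -1
SI base units of angular frequency: 1/s

Answer: 1/s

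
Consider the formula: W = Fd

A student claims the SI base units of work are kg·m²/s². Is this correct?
Units of each symbol in W = Fd:
  F (force): kg·m/s²
  d (displacement): m

Multiplying the contributions: [kg·m/s²] · [m]
Adding exponents of each base unit: kg: 1, m: 2, s: -2
SI base units of work: kg·m²/s²

The claimed units kg·m²/s² match the derived units, so the claim is correct.

Answer: Yes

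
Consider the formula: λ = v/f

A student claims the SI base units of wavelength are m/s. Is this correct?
Units of each symbol in λ = v/f:
  v (wave speed): m/s
  f (frequency): 1/s  → in the denominator, contributes s

Multiplying the contributions: [m/s] · [s]
Adding exponents of each base unit: m: 1
SI base units of wavelength: m

The claimed units m/s (exponents m: 1, s: -1) do not match the derived units m (exponents m: 1), so the claim is incorrect.

Answer: No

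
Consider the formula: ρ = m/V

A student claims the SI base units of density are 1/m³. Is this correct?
Units of each symbol in ρ = m/V:
  m (mass): kg
  V (volume): m³  → in the denominator, contributes 1/m³

Multiplying the contributions: [kg] · [1/m³]
Adding exponents of each base unit: kg: 1, m: -3
SI base units of density: kg/m³

The claimed units 1/m³ (exponents m: -3) do not match the derived units kg/m³ (exponents kg: 1, m: -3), so the claim is incorrect.

Answer: No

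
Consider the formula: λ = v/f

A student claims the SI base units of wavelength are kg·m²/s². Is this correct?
Units of each symbol in λ = v/f:
  v (wave speed): m/s
  f (frequency): 1/s  → in the denominator, contributes s

Multiplying the contributions: [m/s] · [s]
Adding exponents of each base unit: m: 1
SI base units of wavelength: m

The claimed units kg·m²/s² (exponents kg: 1, m: 2, s: -2) do not match the derived units m (exponents m: 1), so the claim is incorrect.

Answer: No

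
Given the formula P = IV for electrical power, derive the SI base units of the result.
Units of each symbol in P = IV:
  I (current): A
  V (voltage, in volts): kg·m²/(s³·A)

Multiplying the contributions: [A] · [kg·m²/(s³·A)]
Adding exponents of each base unit: kg: 1, m: 2, s: -3
SI base units of electrical power: kg·m²/s³

Answer: kg·m²/s³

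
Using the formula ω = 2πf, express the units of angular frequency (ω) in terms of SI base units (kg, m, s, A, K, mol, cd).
Units of each symbol in ω = 2πf:
  f (frequency): 1/s
  The factor 2π is dimensionless.

Multiplying the contributions: [1/s]
Adding exponents of each base unit: s: -1
SI base units of angular frequency: 1/s

Answer: 1/s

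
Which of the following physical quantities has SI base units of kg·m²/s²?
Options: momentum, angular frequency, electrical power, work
Checking the SI base units of each option:
  momentum (p = mv): kg·m/s  ✗
  angular frequency (ω = 2πf): 1/s  ✗
  electrical power (P = IV): kg·m²/s³  ✗
  work (W = Fd): kg·m²/s²  ✓ matches

Only work has units kg·m²/s².

Answer: work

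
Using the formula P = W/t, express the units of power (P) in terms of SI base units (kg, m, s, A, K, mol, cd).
Units of each symbol in P = W/t:
  W (work): kg·m²/s²
  t (time): s  → in the denominator, contributes 1/s

Multiplying the contributions: [kg·m²/s²] · [1/s]
Adding exponents of each base unit: kg: 1, m: 2, s: -3
SI base units of power: kg·m²/s³

Answer: kg·m²/s³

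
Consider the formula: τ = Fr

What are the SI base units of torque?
Units of each symbol in τ = Fr:
  F (force): kg·m/s²
  r (lever arm): m

Multiplying the contributions: [kg·m/s²] · [m]
Adding exponents of each base unit: kg: 1, m: 2, s: -2
SI base units of torque: kg·m²/s²

Answer: kg·m²/s²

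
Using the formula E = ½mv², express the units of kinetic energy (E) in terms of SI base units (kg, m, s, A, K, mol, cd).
Units of each symbol in E = ½mv²:
  m (mass): kg
  v (speed): m/s  → to the power 2, contributes m²/s²
  The factor ½ is dimensionless.

Multiplying the contributions: [kg] · [m²/s²]
Adding exponents of each base unit: kg: 1, m: 2, s: -2
SI base units of kinetic energy: kg·m²/s²

Answer: kg·m²/s²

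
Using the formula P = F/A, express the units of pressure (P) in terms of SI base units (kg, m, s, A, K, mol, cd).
Units of each symbol in P = F/A:
  F (force): kg·m/s²
  A (area): m²  → in the denominator, contributes 1/m²

Multiplying the contributions: [kg·m/s²] · [1/m²]
Adding exponents of each base unit: kg: 1, m: -1, s: -2
SI base units of pressure: kg/(m·s²)

Answer: kg/(m·s²)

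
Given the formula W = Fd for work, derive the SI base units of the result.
Units of each symbol in W = Fd:
  F (force): kg·m/s²
  d (displacement): m

Multiplying the contributions: [kg·m/s²] · [m]
Adding exponents of each base unit: kg: 1, m: 2, s: -2
SI base units of work: kg·m²/s²

Answer: kg·m²/s²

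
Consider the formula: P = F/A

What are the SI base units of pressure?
Units of each symbol in P = F/A:
  F (force): kg·m/s²
  A (area): m²  → in the denominator, contributes 1/m²

Multiplying the contributions: [kg·m/s²] · [1/m²]
Adding exponents of each base unit: kg: 1, m: -1, s: -2
SI base units of pressure: kg/(m·s²)

Answer: kg/(m·s²)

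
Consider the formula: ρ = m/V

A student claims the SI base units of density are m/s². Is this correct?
Units of each symbol in ρ = m/V:
  m (mass): kg
  V (volume): m³  → in the denominator, contributes 1/m³

Multiplying the contributions: [kg] · [1/m³]
Adding exponents of each base unit: kg: 1, m: -3
SI base units of density: kg/m³

The claimed units m/s² (exponents m: 1, s: -2) do not match the derived units kg/m³ (exponents kg: 1, m: -3), so the claim is incorrect.

Answer: No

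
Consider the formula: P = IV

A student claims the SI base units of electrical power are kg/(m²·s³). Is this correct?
Units of each symbol in P = IV:
  I (current): A
  V (voltage, in volts): kg·m²/(s³·A)

Multiplying the contributions: [A] · [kg·m²/(s³·A)]
Adding exponents of each base unit: kg: 1, m: 2, s: -3
SI base units of electrical power: kg·m²/s³

The claimed units kg/(m²·s³) (exponents kg: 1, m: -2, s: -3) do not match the derived units kg·m²/s³ (exponents kg: 1, m: 2, s: -3), so the claim is incorrect.

Answer: No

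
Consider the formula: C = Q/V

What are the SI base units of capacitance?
Units of each symbol in C = Q/V:
  Q (charge, in coulombs): s·A
  V (voltage, in volts): kg·m²/(s³·A)  → in the denominator, contributes s³·A/(kg·m²)

Multiplying the contributions: [s·A] · [s³·A/(kg·m²)]
Adding exponents of each base unit: kg: -1, m: -2, s: 4, A: 2
SI base units of capacitance: s⁴·A²/(kg·m²)

Answer: s⁴·A²/(kg·m²)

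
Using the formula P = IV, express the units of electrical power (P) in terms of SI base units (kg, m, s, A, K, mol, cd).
Units of each symbol in P = IV:
  I (current): A
  V (voltage, in volts): kg·m²/(s³·A)

Multiplying the contributions: [A] · [kg·m²/(s³·A)]
Adding exponents of each base unit: kg: 1, m: 2, s: -3
SI base units of electrical power: kg·m²/s³

Answer: kg·m²/s³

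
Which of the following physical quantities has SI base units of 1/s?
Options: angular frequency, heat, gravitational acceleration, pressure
Checking the SI base units of each option:
  angular frequency (ω = 2πf): 1/s  ✓ matches
  heat (Q = mcΔT): kg·m²/s²  ✗
  gravitational acceleration (g = GM/r²): m/s²  ✗
  pressure (P = F/A): kg/(m·s²)  ✗

Only angular frequency has units 1/s.

Answer: angular frequency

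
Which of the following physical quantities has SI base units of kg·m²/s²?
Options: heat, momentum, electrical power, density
Checking the SI base units of each option:
  heat (Q = mcΔT): kg·m²/s²  ✓ matches
  momentum (p = mv): kg·m/s  ✗
  electrical power (P = IV): kg·m²/s³  ✗
  density (ρ = m/V): kg/m³  ✗

Only heat has units kg·m²/s².

Answer: heat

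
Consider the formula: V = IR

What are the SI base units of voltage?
Units of each symbol in V = IR:
  I (current): A
  R (resistance, in ohms): kg·m²/(s³·A²)

Multiplying the contributions: [A] · [kg·m²/(s³·A²)]
Adding exponents of each base unit: kg: 1, m: 2, s: -3, A: -1
SI base units of voltage: kg·m²/(s³·A)

Answer: kg·m²/(s³·A)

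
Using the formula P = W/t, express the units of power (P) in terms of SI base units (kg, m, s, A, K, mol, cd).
Units of each symbol in P = W/t:
  W (work): kg·m²/s²
  t (time): s  → in the denominator, contributes 1/s

Multiplying the contributions: [kg·m²/s²] · [1/s]
Adding exponents of each base unit: kg: 1, m: 2, s: -3
SI base units of power: kg·m²/s³

Answer: kg·m²/s³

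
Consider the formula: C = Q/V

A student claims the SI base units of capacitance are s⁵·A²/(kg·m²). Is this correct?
Units of each symbol in C = Q/V:
  Q (charge, in coulombs): s·A
  V (voltage, in volts): kg·m²/(s³·A)  → in the denominator, contributes s³·A/(kg·m²)

Multiplying the contributions: [s·A] · [s³·A/(kg·m²)]
Adding exponents of each base unit: kg: -1, m: -2, s: 4, A: 2
SI base units of capacitance: s⁴·A²/(kg·m²)

The claimed units s⁵·A²/(kg·m²) (exponents kg: -1, m: -2, s: 5, A: 2) do not match the derived units s⁴·A²/(kg·m²) (exponents kg: -1, m: -2, s: 4, A: 2), so the claim is incorrect.

Answer: No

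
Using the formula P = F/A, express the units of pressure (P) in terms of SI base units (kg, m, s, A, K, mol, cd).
Units of each symbol in P = F/A:
  F (force): kg·m/s²
  A (area): m²  → in the denominator, contributes 1/m²

Multiplying the contributions: [kg·m/s²] · [1/m²]
Adding exponents of each base unit: kg: 1, m: -1, s: -2
SI base units of pressure: kg/(m·s²)

Answer: kg/(m·s²)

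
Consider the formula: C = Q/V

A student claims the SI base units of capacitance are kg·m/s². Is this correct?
Units of each symbol in C = Q/V:
  Q (charge, in coulombs): s·A
  V (voltage, in volts): kg·m²/(s³·A)  → in the denominator, contributes s³·A/(kg·m²)

Multiplying the contributions: [s·A] · [s³·A/(kg·m²)]
Adding exponents of each base unit: kg: -1, m: -2, s: 4, A: 2
SI base units of capacitance: s⁴·A²/(kg·m²)

The claimed units kg·m/s² (exponents kg: 1, m: 1, s: -2) do not match the derived units s⁴·A²/(kg·m²) (exponents kg: -1, m: -2, s: 4, A: 2), so the claim is incorrect.

Answer: No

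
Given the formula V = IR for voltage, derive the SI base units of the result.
Units of each symbol in V = IR:
  I (current): A
  R (resistance, in ohms): kg·m²/(s³·A²)

Multiplying the contributions: [A] · [kg·m²/(s³·A²)]
Adding exponents of each base unit: kg: 1, m: 2, s: -3, A: -1
SI base units of voltage: kg·m²/(s³·A)

Answer: kg·m²/(s³·A)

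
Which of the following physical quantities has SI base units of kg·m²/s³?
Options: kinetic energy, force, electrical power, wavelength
Checking the SI base units of each option:
  kinetic energy (E = ½mv²): kg·m²/s²  ✗
  force (F = ma): kg·m/s²  ✗
  electrical power (P = IV): kg·m²/s³  ✓ matches
  wavelength (λ = v/f): m  ✗

Only electrical power has units kg·m²/s³.

Answer: electrical power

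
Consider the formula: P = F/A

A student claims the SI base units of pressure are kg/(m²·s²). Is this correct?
Units of each symbol in P = F/A:
  F (force): kg·m/s²
  A (area): m²  → in the denominator, contributes 1/m²

Multiplying the contributions: [kg·m/s²] · [1/m²]
Adding exponents of each base unit: kg: 1, m: -1, s: -2
SI base units of pressure: kg/(m·s²)

The claimed units kg/(m²·s²) (exponents kg: 1, m: -2, s: -2) do not match the derived units kg/(m·s²) (exponents kg: 1, m: -1, s: -2), so the claim is incorrect.

Answer: No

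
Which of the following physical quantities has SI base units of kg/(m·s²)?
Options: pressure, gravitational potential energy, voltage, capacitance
Checking the SI base units of each option:
  pressure (P = F/A): kg/(m·s²)  ✓ matches
  gravitational potential energy (U = -GMm/r): kg·m²/s²  ✗
  voltage (V = IR): kg·m²/(s³·A)  ✗
  capacitance (C = Q/V): s⁴·A²/(kg·m²)  ✗

Only pressure has units kg/(m·s²).

Answer: pressure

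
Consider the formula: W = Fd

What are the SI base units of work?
Units of each symbol in W = Fd:
  F (force): kg·m/s²
  d (displacement): m

Multiplying the contributions: [kg·m/s²] · [m]
Adding exponents of each base unit: kg: 1, m: 2, s: -2
SI base units of work: kg·m²/s²

Answer: kg·m²/s²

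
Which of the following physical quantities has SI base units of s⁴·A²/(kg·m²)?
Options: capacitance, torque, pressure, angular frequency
Checking the SI base units of each option:
  capacitance (C = Q/V): s⁴·A²/(kg·m²)  ✓ matches
  torque (τ = Fr): kg·m²/s²  ✗
  pressure (P = F/A): kg/(m·s²)  ✗
  angular frequency (ω = 2πf): 1/s  ✗

Only capacitance has units s⁴·A²/(kg·m²).

Answer: capacitance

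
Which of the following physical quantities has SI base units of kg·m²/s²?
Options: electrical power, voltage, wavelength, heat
Checking the SI base units of each option:
  electrical power (P = IV): kg·m²/s³  ✗
  voltage (V = IR): kg·m²/(s³·A)  ✗
  wavelength (λ = v/f): m  ✗
  heat (Q = mcΔT): kg·m²/s²  ✓ matches

Only heat has units kg·m²/s².

Answer: heat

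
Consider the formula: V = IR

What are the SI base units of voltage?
Units of each symbol in V = IR:
  I (current): A
  R (resistance, in ohms): kg·m²/(s³·A²)

Multiplying the contributions: [A] · [kg·m²/(s³·A²)]
Adding exponents of each base unit: kg: 1, m: 2, s: -3, A: -1
SI base units of voltage: kg·m²/(s³·A)

Answer: kg·m²/(s³·A)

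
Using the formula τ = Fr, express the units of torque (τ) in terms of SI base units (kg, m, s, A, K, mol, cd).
Units of each symbol in τ = Fr:
  F (force): kg·m/s²
  r (lever arm): m

Multiplying the contributions: [kg·m/s²] · [m]
Adding exponents of each base unit: kg: 1, m: 2, s: -2
SI base units of torque: kg·m²/s²

Answer: kg·m²/s²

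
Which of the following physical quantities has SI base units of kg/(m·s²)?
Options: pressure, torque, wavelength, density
Checking the SI base units of each option:
  pressure (P = F/A): kg/(m·s²)  ✓ matches
  torque (τ = Fr): kg·m²/s²  ✗
  wavelength (λ = v/f): m  ✗
  density (ρ = m/V): kg/m³  ✗

Only pressure has units kg/(m·s²).

Answer: pressure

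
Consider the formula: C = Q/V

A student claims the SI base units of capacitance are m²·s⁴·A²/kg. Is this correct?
Units of each symbol in C = Q/V:
  Q (charge, in coulombs): s·A
  V (voltage, in volts): kg·m²/(s³·A)  → in the denominator, contributes s³·A/(kg·m²)

Multiplying the contributions: [s·A] · [s³·A/(kg·m²)]
Adding exponents of each base unit: kg: -1, m: -2, s: 4, A: 2
SI base units of capacitance: s⁴·A²/(kg·m²)

The claimed units m²·s⁴·A²/kg (exponents kg: -1, m: 2, s: 4, A: 2) do not match the derived units s⁴·A²/(kg·m²) (exponents kg: -1, m: -2, s: 4, A: 2), so the claim is incorrect.

Answer: No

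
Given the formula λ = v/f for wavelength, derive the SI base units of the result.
Units of each symbol in λ = v/f:
  v (wave speed): m/s
  f (frequency): 1/s  → in the denominator, contributes s

Multiplying the contributions: [m/s] · [s]
Adding exponents of each base unit: m: 1
SI base units of wavelength: m

Answer: m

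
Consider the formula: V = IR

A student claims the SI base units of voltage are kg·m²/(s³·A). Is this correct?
Units of each symbol in V = IR:
  I (current): A
  R (resistance, in ohms): kg·m²/(s³·A²)

Multiplying the contributions: [A] · [kg·m²/(s³·A²)]
Adding exponents of each base unit: kg: 1, m: 2, s: -3, A: -1
SI base units of voltage: kg·m²/(s³·A)

The claimed units kg·m²/(s³·A) match the derived units, so the claim is correct.

Answer: Yes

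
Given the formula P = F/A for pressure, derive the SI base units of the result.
Units of each symbol in P = F/A:
  F (force): kg·m/s²
  A (area): m²  → in the denominator, contributes 1/m²

Multiplying the contributions: [kg·m/s²] · [1/m²]
Adding exponents of each base unit: kg: 1, m: -1, s: -2
SI base units of pressure: kg/(m·s²)

Answer: kg/(m·s²)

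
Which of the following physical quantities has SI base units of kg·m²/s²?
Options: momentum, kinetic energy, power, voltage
Checking the SI base units of each option:
  momentum (p = mv): kg·m/s  ✗
  kinetic energy (E = ½mv²): kg·m²/s²  ✓ matches
  power (P = W/t): kg·m²/s³  ✗
  voltage (V = IR): kg·m²/(s³·A)  ✗

Only kinetic energy has units kg·m²/s².

Answer: kinetic energy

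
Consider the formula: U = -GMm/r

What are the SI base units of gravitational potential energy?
Units of each symbol in U = -GMm/r:
  G (gravitational constant): m³/(kg·s²)
  M (mass): kg
  m (mass): kg
  r (distance): m  → in the denominator, contributes 1/m
  The minus sign does not affect the units.

Multiplying the contributions: [m³/(kg·s²)] · [kg] · [kg] · [1/m]
Adding exponents of each base unit: kg: 1, m: 2, s: -2
SI base units of gravitational potential energy: kg·m²/s²

Answer: kg·m²/s²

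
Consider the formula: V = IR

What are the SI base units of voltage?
Units of each symbol in V = IR:
  I (current): A
  R (resistance, in ohms): kg·m²/(s³·A²)

Multiplying the contributions: [A] · [kg·m²/(s³·A²)]
Adding exponents of each base unit: kg: 1, m: 2, s: -3, A: -1
SI base units of voltage: kg·m²/(s³·A)

Answer: kg·m²/(s³·A)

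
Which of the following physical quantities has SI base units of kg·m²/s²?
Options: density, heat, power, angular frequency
Checking the SI base units of each option:
  density (ρ = m/V): kg/m³  ✗
  heat (Q = mcΔT): kg·m²/s²  ✓ matches
  power (P = W/t): kg·m²/s³  ✗
  angular frequency (ω = 2πf): 1/s  ✗

Only heat has units kg·m²/s².

Answer: heat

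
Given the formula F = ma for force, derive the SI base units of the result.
Units of each symbol in F = ma:
  m (mass): kg
  a (acceleration): m/s²

Multiplying the contributions: [kg] · [m/s²]
Adding exponents of each base unit: kg: 1, m: 1, s: -2
SI base units of force: kg·m/s²

Answer: kg·m/s²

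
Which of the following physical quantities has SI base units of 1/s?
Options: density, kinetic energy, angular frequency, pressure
Checking the SI base units of each option:
  density (ρ = m/V): kg/m³  ✗
  kinetic energy (E = ½mv²): kg·m²/s²  ✗
  angular frequency (ω = 2πf): 1/s  ✓ matches
  pressure (P = F/A): kg/(m·s²)  ✗

Only angular frequency has units 1/s.

Answer: angular frequency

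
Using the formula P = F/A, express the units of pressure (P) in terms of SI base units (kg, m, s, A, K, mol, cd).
Units of each symbol in P = F/A:
  F (force): kg·m/s²
  A (area): m²  → in the denominator, contributes 1/m²

Multiplying the contributions: [kg·m/s²] · [1/m²]
Adding exponents of each base unit: kg: 1, m: -1, s: -2
SI base units of pressure: kg/(m·s²)

Answer: kg/(m·s²)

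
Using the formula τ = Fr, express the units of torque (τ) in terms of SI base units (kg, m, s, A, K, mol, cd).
Units of each symbol in τ = Fr:
  F (force): kg·m/s²
  r (lever arm): m

Multiplying the contributions: [kg·m/s²] · [m]
Adding exponents of each base unit: kg: 1, m: 2, s: -2
SI base units of torque: kg·m²/s²

Answer: kg·m²/s²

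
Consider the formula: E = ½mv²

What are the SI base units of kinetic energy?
Units of each symbol in E = ½mv²:
  m (mass): kg
  v (speed): m/s  → to the power 2, contributes m²/s²
  The factor ½ is dimensionless.

Multiplying the contributions: [kg] · [m²/s²]
Adding exponents of each base unit: kg: 1, m: 2, s: -2
SI base units of kinetic energy: kg·m²/s²

Answer: kg·m²/s²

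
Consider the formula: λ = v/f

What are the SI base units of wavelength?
Units of each symbol in λ = v/f:
  v (wave speed): m/s
  f (frequency): 1/s  → in the denominator, contributes s

Multiplying the contributions: [m/s] · [s]
Adding exponents of each base unit: m: 1
SI base units of wavelength: m

Answer: m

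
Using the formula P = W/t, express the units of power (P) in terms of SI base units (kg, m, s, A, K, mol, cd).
Units of each symbol in P = W/t:
  W (work): kg·m²/s²
  t (time): s  → in the denominator, contributes 1/s

Multiplying the contributions: [kg·m²/s²] · [1/s]
Adding exponents of each base unit: kg: 1, m: 2, s: -3
SI base units of power: kg·m²/s³

Answer: kg·m²/s³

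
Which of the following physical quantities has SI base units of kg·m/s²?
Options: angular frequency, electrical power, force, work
Checking the SI base units of each option:
  angular frequency (ω = 2πf): 1/s  ✗
  electrical power (P = IV): kg·m²/s³  ✗
  force (F = ma): kg·m/s²  ✓ matches
  work (W = Fd): kg·m²/s²  ✗

Only force has units kg·m/s².

Answer: force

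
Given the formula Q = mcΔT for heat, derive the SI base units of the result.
Units of each symbol in Q = mcΔT:
  m (mass): kg
  c (specific heat capacity, in J/(kg·K)): m²/(s²·K)
  ΔT (temperature change): K

Multiplying the contributions: [kg] · [m²/(s²·K)] · [K]
Adding exponents of each base unit: kg: 1, m: 2, s: -2
SI base units of heat: kg·m²/s²

Answer: kg·m²/s²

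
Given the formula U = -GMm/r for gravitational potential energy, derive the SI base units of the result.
Units of each symbol in U = -GMm/r:
  G (gravitational constant): m³/(kg·s²)
  M (mass): kg
  m (mass): kg
  r (distance): m  → in the denominator, contributes 1/m
  The minus sign does not affect the units.

Multiplying the contributions: [m³/(kg·s²)] · [kg] · [kg] · [1/m]
Adding exponents of each base unit: kg: 1, m: 2, s: -2
SI base units of gravitational potential energy: kg·m²/s²

Answer: kg·m²/s²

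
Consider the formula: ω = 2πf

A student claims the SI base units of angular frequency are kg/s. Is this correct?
Units of each symbol in ω = 2πf:
  f (frequency): 1/s
  The factor 2π is dimensionless.

Multiplying the contributions: [1/s]
Adding exponents of each base unit: s: -1
SI base units of angular frequency: 1/s

The claimed units kg/s (exponents kg: 1, s: -1) do not match the derived units 1/s (exponents s: -1), so the claim is incorrect.

Answer: No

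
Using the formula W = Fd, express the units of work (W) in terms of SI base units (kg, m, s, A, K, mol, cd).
Units of each symbol in W = Fd:
  F (force): kg·m/s²
  d (displacement): m

Multiplying the contributions: [kg·m/s²] · [m]
Adding exponents of each base unit: kg: 1, m: 2, s: -2
SI base units of work: kg·m²/s²

Answer: kg·m²/s²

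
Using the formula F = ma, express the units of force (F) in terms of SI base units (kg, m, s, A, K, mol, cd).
Units of each symbol in F = ma:
  m (mass): kg
  a (acceleration): m/s²

Multiplying the contributions: [kg] · [m/s²]
Adding exponents of each base unit: kg: 1, m: 1, s: -2
SI base units of force: kg·m/s²

Answer: kg·m/s²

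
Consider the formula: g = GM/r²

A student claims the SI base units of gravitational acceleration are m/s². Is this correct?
Units of each symbol in g = GM/r²:
  G (gravitational constant): m³/(kg·s²)
  M (mass): kg
  r (distance): m  → to the power 2 in the denominator, contributes 1/m²

Multiplying the contributions: [m³/(kg·s²)] · [kg] · [1/m²]
Adding exponents of each base unit: m: 1, s: -2
SI base units of gravitational acceleration: m/s²

The claimed units m/s² match the derived units, so the claim is correct.

Answer: Yes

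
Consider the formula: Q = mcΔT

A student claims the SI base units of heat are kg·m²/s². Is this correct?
Units of each symbol in Q = mcΔT:
  m (mass): kg
  c (specific heat capacity, in J/(kg·K)): m²/(s²·K)
  ΔT (temperature change): K

Multiplying the contributions: [kg] · [m²/(s²·K)] · [K]
Adding exponents of each base unit: kg: 1, m: 2, s: -2
SI base units of heat: kg·m²/s²

The claimed units kg·m²/s² match the derived units, so the claim is correct.

Answer: Yes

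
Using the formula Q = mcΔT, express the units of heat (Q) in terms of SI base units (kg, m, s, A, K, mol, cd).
Units of each symbol in Q = mcΔT:
  m (mass): kg
  c (specific heat capacity, in J/(kg·K)): m²/(s²·K)
  ΔT (temperature change): K

Multiplying the contributions: [kg] · [m²/(s²·K)] · [K]
Adding exponents of each base unit: kg: 1, m: 2, s: -2
SI base units of heat: kg·m²/s²

Answer: kg·m²/s²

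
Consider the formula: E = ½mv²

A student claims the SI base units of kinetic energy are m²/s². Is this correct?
Units of each symbol in E = ½mv²:
  m (mass): kg
  v (speed): m/s  → to the power 2, contributes m²/s²
  The factor ½ is dimensionless.

Multiplying the contributions: [kg] · [m²/s²]
Adding exponents of each base unit: kg: 1, m: 2, s: -2
SI base units of kinetic energy: kg·m²/s²

The claimed units m²/s² (exponents m: 2, s: -2) do not match the derived units kg·m²/s² (exponents kg: 1, m: 2, s: -2), so the claim is incorrect.

Answer: No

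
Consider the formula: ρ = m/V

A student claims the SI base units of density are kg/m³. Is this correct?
Units of each symbol in ρ = m/V:
  m (mass): kg
  V (volume): m³  → in the denominator, contributes 1/m³

Multiplying the contributions: [kg] · [1/m³]
Adding exponents of each base unit: kg: 1, m: -3
SI base units of density: kg/m³

The claimed units kg/m³ match the derived units, so the claim is correct.

Answer: Yes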